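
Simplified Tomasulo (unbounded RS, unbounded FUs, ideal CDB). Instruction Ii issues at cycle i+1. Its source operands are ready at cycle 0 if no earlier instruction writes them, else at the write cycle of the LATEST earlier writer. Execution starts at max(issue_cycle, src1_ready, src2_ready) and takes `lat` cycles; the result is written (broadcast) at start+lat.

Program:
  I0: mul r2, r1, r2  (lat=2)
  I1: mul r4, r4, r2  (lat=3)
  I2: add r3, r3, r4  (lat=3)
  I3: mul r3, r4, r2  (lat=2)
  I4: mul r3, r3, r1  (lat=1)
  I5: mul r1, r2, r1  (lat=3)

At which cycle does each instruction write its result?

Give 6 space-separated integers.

I0 mul r2: issue@1 deps=(None,None) exec_start@1 write@3
I1 mul r4: issue@2 deps=(None,0) exec_start@3 write@6
I2 add r3: issue@3 deps=(None,1) exec_start@6 write@9
I3 mul r3: issue@4 deps=(1,0) exec_start@6 write@8
I4 mul r3: issue@5 deps=(3,None) exec_start@8 write@9
I5 mul r1: issue@6 deps=(0,None) exec_start@6 write@9

Answer: 3 6 9 8 9 9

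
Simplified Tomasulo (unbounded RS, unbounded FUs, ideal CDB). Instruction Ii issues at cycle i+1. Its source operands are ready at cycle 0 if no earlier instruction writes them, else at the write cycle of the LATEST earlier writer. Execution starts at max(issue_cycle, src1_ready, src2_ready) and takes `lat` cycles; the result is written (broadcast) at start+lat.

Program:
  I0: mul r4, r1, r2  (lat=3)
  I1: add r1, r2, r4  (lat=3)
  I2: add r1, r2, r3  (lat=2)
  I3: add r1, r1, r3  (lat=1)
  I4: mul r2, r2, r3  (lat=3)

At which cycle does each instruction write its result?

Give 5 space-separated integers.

I0 mul r4: issue@1 deps=(None,None) exec_start@1 write@4
I1 add r1: issue@2 deps=(None,0) exec_start@4 write@7
I2 add r1: issue@3 deps=(None,None) exec_start@3 write@5
I3 add r1: issue@4 deps=(2,None) exec_start@5 write@6
I4 mul r2: issue@5 deps=(None,None) exec_start@5 write@8

Answer: 4 7 5 6 8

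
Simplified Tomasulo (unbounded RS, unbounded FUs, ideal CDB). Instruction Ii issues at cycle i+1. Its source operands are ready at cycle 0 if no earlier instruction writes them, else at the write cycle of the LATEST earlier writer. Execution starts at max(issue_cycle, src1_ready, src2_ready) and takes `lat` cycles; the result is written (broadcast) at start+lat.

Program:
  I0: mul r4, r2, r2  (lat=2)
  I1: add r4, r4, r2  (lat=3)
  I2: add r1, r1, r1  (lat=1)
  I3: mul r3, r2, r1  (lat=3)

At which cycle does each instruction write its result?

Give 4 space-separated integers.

I0 mul r4: issue@1 deps=(None,None) exec_start@1 write@3
I1 add r4: issue@2 deps=(0,None) exec_start@3 write@6
I2 add r1: issue@3 deps=(None,None) exec_start@3 write@4
I3 mul r3: issue@4 deps=(None,2) exec_start@4 write@7

Answer: 3 6 4 7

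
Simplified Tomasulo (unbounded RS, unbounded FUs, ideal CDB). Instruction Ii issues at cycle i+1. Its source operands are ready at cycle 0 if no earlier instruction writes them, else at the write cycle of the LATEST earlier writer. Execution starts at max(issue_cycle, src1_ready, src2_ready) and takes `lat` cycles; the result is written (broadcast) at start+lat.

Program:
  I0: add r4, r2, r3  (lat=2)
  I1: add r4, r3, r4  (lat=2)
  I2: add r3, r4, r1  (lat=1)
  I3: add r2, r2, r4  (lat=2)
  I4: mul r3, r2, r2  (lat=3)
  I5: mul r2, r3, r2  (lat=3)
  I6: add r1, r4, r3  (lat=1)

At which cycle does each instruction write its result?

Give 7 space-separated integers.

Answer: 3 5 6 7 10 13 11

Derivation:
I0 add r4: issue@1 deps=(None,None) exec_start@1 write@3
I1 add r4: issue@2 deps=(None,0) exec_start@3 write@5
I2 add r3: issue@3 deps=(1,None) exec_start@5 write@6
I3 add r2: issue@4 deps=(None,1) exec_start@5 write@7
I4 mul r3: issue@5 deps=(3,3) exec_start@7 write@10
I5 mul r2: issue@6 deps=(4,3) exec_start@10 write@13
I6 add r1: issue@7 deps=(1,4) exec_start@10 write@11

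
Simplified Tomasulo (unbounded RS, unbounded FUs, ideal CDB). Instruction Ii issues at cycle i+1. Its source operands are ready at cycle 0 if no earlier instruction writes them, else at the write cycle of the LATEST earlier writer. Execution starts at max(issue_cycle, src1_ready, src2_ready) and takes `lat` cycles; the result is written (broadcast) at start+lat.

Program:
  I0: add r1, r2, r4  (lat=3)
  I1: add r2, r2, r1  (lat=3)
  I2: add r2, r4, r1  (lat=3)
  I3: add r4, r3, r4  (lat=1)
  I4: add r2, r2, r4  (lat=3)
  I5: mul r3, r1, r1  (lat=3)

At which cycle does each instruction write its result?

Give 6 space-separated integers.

Answer: 4 7 7 5 10 9

Derivation:
I0 add r1: issue@1 deps=(None,None) exec_start@1 write@4
I1 add r2: issue@2 deps=(None,0) exec_start@4 write@7
I2 add r2: issue@3 deps=(None,0) exec_start@4 write@7
I3 add r4: issue@4 deps=(None,None) exec_start@4 write@5
I4 add r2: issue@5 deps=(2,3) exec_start@7 write@10
I5 mul r3: issue@6 deps=(0,0) exec_start@6 write@9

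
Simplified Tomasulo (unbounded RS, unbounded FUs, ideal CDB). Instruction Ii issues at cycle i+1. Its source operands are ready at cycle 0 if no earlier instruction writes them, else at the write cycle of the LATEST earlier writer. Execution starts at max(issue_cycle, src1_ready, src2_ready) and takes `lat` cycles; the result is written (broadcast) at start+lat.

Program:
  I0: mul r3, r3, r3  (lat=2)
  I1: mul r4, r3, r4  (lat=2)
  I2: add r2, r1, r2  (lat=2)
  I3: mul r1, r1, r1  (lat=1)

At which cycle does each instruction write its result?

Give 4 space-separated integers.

I0 mul r3: issue@1 deps=(None,None) exec_start@1 write@3
I1 mul r4: issue@2 deps=(0,None) exec_start@3 write@5
I2 add r2: issue@3 deps=(None,None) exec_start@3 write@5
I3 mul r1: issue@4 deps=(None,None) exec_start@4 write@5

Answer: 3 5 5 5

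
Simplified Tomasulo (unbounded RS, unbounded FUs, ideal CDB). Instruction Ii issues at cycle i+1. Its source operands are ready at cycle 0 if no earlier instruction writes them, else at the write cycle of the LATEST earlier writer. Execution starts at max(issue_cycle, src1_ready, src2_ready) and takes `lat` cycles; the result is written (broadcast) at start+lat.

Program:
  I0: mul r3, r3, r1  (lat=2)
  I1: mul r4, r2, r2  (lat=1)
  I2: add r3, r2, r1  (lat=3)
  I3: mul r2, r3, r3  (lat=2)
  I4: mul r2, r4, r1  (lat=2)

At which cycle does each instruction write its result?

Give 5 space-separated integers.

Answer: 3 3 6 8 7

Derivation:
I0 mul r3: issue@1 deps=(None,None) exec_start@1 write@3
I1 mul r4: issue@2 deps=(None,None) exec_start@2 write@3
I2 add r3: issue@3 deps=(None,None) exec_start@3 write@6
I3 mul r2: issue@4 deps=(2,2) exec_start@6 write@8
I4 mul r2: issue@5 deps=(1,None) exec_start@5 write@7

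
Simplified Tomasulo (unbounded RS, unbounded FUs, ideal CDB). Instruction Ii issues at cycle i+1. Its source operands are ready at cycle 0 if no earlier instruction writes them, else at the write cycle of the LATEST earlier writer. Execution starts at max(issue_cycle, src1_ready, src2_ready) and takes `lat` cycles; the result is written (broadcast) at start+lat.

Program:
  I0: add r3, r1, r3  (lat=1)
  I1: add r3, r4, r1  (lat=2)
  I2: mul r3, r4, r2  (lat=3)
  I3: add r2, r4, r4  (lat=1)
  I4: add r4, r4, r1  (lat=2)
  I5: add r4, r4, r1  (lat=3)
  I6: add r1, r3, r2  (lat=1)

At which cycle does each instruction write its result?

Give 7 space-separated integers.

I0 add r3: issue@1 deps=(None,None) exec_start@1 write@2
I1 add r3: issue@2 deps=(None,None) exec_start@2 write@4
I2 mul r3: issue@3 deps=(None,None) exec_start@3 write@6
I3 add r2: issue@4 deps=(None,None) exec_start@4 write@5
I4 add r4: issue@5 deps=(None,None) exec_start@5 write@7
I5 add r4: issue@6 deps=(4,None) exec_start@7 write@10
I6 add r1: issue@7 deps=(2,3) exec_start@7 write@8

Answer: 2 4 6 5 7 10 8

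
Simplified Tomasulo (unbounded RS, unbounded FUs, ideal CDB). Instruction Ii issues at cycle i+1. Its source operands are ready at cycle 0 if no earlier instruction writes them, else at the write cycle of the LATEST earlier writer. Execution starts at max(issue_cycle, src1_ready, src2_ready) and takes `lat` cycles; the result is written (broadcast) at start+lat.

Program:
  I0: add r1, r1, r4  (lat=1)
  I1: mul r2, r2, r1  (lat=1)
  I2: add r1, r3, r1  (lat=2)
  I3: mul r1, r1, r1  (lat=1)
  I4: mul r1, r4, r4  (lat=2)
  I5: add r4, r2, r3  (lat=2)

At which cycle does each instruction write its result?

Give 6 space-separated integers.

I0 add r1: issue@1 deps=(None,None) exec_start@1 write@2
I1 mul r2: issue@2 deps=(None,0) exec_start@2 write@3
I2 add r1: issue@3 deps=(None,0) exec_start@3 write@5
I3 mul r1: issue@4 deps=(2,2) exec_start@5 write@6
I4 mul r1: issue@5 deps=(None,None) exec_start@5 write@7
I5 add r4: issue@6 deps=(1,None) exec_start@6 write@8

Answer: 2 3 5 6 7 8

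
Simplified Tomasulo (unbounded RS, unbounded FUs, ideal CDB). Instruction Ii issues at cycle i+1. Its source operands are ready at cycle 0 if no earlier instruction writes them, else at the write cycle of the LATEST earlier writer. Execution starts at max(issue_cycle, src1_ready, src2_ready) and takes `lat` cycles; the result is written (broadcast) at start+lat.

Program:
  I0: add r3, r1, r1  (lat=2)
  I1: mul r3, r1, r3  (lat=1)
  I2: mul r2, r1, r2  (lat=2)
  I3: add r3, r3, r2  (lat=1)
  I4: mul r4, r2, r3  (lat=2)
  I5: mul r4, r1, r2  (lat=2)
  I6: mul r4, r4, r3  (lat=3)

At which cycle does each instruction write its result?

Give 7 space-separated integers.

Answer: 3 4 5 6 8 8 11

Derivation:
I0 add r3: issue@1 deps=(None,None) exec_start@1 write@3
I1 mul r3: issue@2 deps=(None,0) exec_start@3 write@4
I2 mul r2: issue@3 deps=(None,None) exec_start@3 write@5
I3 add r3: issue@4 deps=(1,2) exec_start@5 write@6
I4 mul r4: issue@5 deps=(2,3) exec_start@6 write@8
I5 mul r4: issue@6 deps=(None,2) exec_start@6 write@8
I6 mul r4: issue@7 deps=(5,3) exec_start@8 write@11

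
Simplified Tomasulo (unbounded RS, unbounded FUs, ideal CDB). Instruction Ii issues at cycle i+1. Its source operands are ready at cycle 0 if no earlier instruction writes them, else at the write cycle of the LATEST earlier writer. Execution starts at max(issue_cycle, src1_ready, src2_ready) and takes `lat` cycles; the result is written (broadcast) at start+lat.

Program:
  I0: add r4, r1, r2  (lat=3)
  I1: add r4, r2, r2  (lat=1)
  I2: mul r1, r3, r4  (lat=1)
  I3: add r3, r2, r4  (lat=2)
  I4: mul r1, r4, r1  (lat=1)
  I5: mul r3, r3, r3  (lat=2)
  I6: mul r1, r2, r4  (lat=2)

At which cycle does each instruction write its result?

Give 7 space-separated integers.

I0 add r4: issue@1 deps=(None,None) exec_start@1 write@4
I1 add r4: issue@2 deps=(None,None) exec_start@2 write@3
I2 mul r1: issue@3 deps=(None,1) exec_start@3 write@4
I3 add r3: issue@4 deps=(None,1) exec_start@4 write@6
I4 mul r1: issue@5 deps=(1,2) exec_start@5 write@6
I5 mul r3: issue@6 deps=(3,3) exec_start@6 write@8
I6 mul r1: issue@7 deps=(None,1) exec_start@7 write@9

Answer: 4 3 4 6 6 8 9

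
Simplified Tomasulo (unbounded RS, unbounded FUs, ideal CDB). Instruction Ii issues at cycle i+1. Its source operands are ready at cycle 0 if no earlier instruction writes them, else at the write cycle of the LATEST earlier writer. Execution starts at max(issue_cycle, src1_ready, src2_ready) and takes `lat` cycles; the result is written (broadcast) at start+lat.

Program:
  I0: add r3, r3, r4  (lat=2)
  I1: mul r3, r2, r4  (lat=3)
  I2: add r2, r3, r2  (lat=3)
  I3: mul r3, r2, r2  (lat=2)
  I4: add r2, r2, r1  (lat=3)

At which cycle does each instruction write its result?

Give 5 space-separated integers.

I0 add r3: issue@1 deps=(None,None) exec_start@1 write@3
I1 mul r3: issue@2 deps=(None,None) exec_start@2 write@5
I2 add r2: issue@3 deps=(1,None) exec_start@5 write@8
I3 mul r3: issue@4 deps=(2,2) exec_start@8 write@10
I4 add r2: issue@5 deps=(2,None) exec_start@8 write@11

Answer: 3 5 8 10 11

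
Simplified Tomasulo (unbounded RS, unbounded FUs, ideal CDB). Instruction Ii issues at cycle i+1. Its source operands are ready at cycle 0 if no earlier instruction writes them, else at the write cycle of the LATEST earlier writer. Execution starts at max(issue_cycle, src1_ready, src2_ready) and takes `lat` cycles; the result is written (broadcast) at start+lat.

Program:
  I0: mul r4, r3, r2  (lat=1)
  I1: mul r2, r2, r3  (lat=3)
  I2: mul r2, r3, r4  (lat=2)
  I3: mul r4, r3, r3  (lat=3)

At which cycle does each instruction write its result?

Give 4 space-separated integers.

Answer: 2 5 5 7

Derivation:
I0 mul r4: issue@1 deps=(None,None) exec_start@1 write@2
I1 mul r2: issue@2 deps=(None,None) exec_start@2 write@5
I2 mul r2: issue@3 deps=(None,0) exec_start@3 write@5
I3 mul r4: issue@4 deps=(None,None) exec_start@4 write@7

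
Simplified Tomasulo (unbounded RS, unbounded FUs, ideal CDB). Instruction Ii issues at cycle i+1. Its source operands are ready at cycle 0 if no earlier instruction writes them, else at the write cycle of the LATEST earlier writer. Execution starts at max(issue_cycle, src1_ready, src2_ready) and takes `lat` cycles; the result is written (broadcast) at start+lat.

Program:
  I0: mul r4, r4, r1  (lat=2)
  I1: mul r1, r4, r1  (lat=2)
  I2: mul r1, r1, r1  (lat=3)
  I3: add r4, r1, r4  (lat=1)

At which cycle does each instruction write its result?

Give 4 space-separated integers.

Answer: 3 5 8 9

Derivation:
I0 mul r4: issue@1 deps=(None,None) exec_start@1 write@3
I1 mul r1: issue@2 deps=(0,None) exec_start@3 write@5
I2 mul r1: issue@3 deps=(1,1) exec_start@5 write@8
I3 add r4: issue@4 deps=(2,0) exec_start@8 write@9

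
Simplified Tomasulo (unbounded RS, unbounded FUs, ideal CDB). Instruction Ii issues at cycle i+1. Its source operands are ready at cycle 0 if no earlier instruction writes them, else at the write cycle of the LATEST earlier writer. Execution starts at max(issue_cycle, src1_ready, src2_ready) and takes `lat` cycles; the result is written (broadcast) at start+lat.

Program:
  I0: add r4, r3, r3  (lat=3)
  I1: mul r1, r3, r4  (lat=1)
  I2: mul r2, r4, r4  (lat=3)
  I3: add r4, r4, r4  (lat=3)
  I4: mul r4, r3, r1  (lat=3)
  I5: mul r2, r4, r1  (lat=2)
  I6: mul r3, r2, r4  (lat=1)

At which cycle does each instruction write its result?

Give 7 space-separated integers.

I0 add r4: issue@1 deps=(None,None) exec_start@1 write@4
I1 mul r1: issue@2 deps=(None,0) exec_start@4 write@5
I2 mul r2: issue@3 deps=(0,0) exec_start@4 write@7
I3 add r4: issue@4 deps=(0,0) exec_start@4 write@7
I4 mul r4: issue@5 deps=(None,1) exec_start@5 write@8
I5 mul r2: issue@6 deps=(4,1) exec_start@8 write@10
I6 mul r3: issue@7 deps=(5,4) exec_start@10 write@11

Answer: 4 5 7 7 8 10 11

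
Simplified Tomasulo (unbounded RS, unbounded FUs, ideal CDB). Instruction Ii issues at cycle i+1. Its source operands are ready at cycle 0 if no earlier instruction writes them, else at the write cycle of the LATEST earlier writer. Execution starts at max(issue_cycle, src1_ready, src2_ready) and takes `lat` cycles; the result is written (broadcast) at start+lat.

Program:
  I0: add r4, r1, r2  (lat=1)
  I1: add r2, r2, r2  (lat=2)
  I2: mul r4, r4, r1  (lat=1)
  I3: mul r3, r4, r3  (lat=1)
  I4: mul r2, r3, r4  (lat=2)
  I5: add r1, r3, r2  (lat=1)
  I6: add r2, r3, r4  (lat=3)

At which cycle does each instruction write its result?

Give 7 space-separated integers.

I0 add r4: issue@1 deps=(None,None) exec_start@1 write@2
I1 add r2: issue@2 deps=(None,None) exec_start@2 write@4
I2 mul r4: issue@3 deps=(0,None) exec_start@3 write@4
I3 mul r3: issue@4 deps=(2,None) exec_start@4 write@5
I4 mul r2: issue@5 deps=(3,2) exec_start@5 write@7
I5 add r1: issue@6 deps=(3,4) exec_start@7 write@8
I6 add r2: issue@7 deps=(3,2) exec_start@7 write@10

Answer: 2 4 4 5 7 8 10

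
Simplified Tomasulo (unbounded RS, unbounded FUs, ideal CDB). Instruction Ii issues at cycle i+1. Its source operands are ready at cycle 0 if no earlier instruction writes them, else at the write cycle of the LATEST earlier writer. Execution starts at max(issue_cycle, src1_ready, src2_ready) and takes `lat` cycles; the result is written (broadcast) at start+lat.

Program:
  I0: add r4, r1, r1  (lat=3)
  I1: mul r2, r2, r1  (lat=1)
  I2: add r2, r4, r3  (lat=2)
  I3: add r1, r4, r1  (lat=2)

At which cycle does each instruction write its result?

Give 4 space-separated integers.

Answer: 4 3 6 6

Derivation:
I0 add r4: issue@1 deps=(None,None) exec_start@1 write@4
I1 mul r2: issue@2 deps=(None,None) exec_start@2 write@3
I2 add r2: issue@3 deps=(0,None) exec_start@4 write@6
I3 add r1: issue@4 deps=(0,None) exec_start@4 write@6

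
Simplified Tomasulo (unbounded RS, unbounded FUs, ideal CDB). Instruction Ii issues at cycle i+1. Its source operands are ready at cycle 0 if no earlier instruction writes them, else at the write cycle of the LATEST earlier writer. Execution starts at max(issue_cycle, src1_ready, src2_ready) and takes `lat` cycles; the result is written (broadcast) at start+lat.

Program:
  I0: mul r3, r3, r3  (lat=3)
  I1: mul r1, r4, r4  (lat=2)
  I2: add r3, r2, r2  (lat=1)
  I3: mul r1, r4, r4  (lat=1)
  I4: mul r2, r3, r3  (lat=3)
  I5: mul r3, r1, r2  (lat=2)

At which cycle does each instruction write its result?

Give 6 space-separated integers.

I0 mul r3: issue@1 deps=(None,None) exec_start@1 write@4
I1 mul r1: issue@2 deps=(None,None) exec_start@2 write@4
I2 add r3: issue@3 deps=(None,None) exec_start@3 write@4
I3 mul r1: issue@4 deps=(None,None) exec_start@4 write@5
I4 mul r2: issue@5 deps=(2,2) exec_start@5 write@8
I5 mul r3: issue@6 deps=(3,4) exec_start@8 write@10

Answer: 4 4 4 5 8 10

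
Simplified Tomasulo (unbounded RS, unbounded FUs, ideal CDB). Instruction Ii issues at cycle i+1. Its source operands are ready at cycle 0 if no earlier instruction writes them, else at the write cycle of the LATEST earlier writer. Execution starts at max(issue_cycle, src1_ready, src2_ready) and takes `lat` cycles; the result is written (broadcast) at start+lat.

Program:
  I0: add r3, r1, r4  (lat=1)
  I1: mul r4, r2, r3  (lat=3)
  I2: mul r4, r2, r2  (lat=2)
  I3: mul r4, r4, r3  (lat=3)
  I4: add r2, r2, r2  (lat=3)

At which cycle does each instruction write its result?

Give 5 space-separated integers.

I0 add r3: issue@1 deps=(None,None) exec_start@1 write@2
I1 mul r4: issue@2 deps=(None,0) exec_start@2 write@5
I2 mul r4: issue@3 deps=(None,None) exec_start@3 write@5
I3 mul r4: issue@4 deps=(2,0) exec_start@5 write@8
I4 add r2: issue@5 deps=(None,None) exec_start@5 write@8

Answer: 2 5 5 8 8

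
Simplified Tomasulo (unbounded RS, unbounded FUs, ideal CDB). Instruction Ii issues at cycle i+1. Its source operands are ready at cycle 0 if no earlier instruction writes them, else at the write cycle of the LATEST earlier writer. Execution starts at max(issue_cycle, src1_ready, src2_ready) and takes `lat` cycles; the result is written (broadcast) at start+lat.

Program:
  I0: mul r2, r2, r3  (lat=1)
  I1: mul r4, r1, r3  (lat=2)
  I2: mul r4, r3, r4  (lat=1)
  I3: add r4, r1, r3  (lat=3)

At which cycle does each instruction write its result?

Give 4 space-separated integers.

Answer: 2 4 5 7

Derivation:
I0 mul r2: issue@1 deps=(None,None) exec_start@1 write@2
I1 mul r4: issue@2 deps=(None,None) exec_start@2 write@4
I2 mul r4: issue@3 deps=(None,1) exec_start@4 write@5
I3 add r4: issue@4 deps=(None,None) exec_start@4 write@7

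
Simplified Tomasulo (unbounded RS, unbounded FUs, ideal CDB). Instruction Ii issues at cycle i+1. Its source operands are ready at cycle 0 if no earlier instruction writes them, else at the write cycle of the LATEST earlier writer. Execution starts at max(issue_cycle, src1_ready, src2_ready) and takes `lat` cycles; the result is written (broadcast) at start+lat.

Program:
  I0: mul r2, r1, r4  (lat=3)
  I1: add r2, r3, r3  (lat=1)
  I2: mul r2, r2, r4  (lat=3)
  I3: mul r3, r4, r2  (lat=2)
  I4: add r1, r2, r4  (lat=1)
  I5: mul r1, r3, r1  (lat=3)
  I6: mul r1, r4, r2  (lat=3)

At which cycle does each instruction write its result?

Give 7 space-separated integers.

I0 mul r2: issue@1 deps=(None,None) exec_start@1 write@4
I1 add r2: issue@2 deps=(None,None) exec_start@2 write@3
I2 mul r2: issue@3 deps=(1,None) exec_start@3 write@6
I3 mul r3: issue@4 deps=(None,2) exec_start@6 write@8
I4 add r1: issue@5 deps=(2,None) exec_start@6 write@7
I5 mul r1: issue@6 deps=(3,4) exec_start@8 write@11
I6 mul r1: issue@7 deps=(None,2) exec_start@7 write@10

Answer: 4 3 6 8 7 11 10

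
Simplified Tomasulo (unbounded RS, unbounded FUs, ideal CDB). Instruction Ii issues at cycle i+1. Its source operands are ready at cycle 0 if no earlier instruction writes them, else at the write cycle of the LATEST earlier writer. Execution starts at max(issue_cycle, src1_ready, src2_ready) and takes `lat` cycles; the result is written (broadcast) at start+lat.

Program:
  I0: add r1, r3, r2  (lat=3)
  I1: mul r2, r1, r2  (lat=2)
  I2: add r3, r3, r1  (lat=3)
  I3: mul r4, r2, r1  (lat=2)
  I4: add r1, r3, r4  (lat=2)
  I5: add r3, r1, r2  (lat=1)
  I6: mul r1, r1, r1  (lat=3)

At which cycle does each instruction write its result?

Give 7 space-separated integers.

I0 add r1: issue@1 deps=(None,None) exec_start@1 write@4
I1 mul r2: issue@2 deps=(0,None) exec_start@4 write@6
I2 add r3: issue@3 deps=(None,0) exec_start@4 write@7
I3 mul r4: issue@4 deps=(1,0) exec_start@6 write@8
I4 add r1: issue@5 deps=(2,3) exec_start@8 write@10
I5 add r3: issue@6 deps=(4,1) exec_start@10 write@11
I6 mul r1: issue@7 deps=(4,4) exec_start@10 write@13

Answer: 4 6 7 8 10 11 13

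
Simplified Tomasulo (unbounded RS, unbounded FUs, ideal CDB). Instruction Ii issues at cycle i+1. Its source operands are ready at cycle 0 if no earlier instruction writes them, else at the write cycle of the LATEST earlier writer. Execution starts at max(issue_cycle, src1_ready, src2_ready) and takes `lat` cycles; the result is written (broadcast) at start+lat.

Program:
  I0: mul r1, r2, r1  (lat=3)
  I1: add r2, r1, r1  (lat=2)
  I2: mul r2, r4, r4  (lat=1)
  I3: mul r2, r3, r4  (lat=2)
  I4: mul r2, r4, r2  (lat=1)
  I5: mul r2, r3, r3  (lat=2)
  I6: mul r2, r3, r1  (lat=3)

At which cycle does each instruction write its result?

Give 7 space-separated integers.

Answer: 4 6 4 6 7 8 10

Derivation:
I0 mul r1: issue@1 deps=(None,None) exec_start@1 write@4
I1 add r2: issue@2 deps=(0,0) exec_start@4 write@6
I2 mul r2: issue@3 deps=(None,None) exec_start@3 write@4
I3 mul r2: issue@4 deps=(None,None) exec_start@4 write@6
I4 mul r2: issue@5 deps=(None,3) exec_start@6 write@7
I5 mul r2: issue@6 deps=(None,None) exec_start@6 write@8
I6 mul r2: issue@7 deps=(None,0) exec_start@7 write@10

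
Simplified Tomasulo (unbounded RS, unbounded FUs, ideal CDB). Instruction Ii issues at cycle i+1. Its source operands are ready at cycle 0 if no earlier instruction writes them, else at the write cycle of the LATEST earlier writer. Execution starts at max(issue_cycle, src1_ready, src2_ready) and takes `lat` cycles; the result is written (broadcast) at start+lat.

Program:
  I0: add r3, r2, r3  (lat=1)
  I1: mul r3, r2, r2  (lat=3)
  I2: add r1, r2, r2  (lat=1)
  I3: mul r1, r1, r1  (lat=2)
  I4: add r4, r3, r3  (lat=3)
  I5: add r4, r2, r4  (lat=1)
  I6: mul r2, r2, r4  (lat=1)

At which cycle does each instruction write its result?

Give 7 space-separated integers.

Answer: 2 5 4 6 8 9 10

Derivation:
I0 add r3: issue@1 deps=(None,None) exec_start@1 write@2
I1 mul r3: issue@2 deps=(None,None) exec_start@2 write@5
I2 add r1: issue@3 deps=(None,None) exec_start@3 write@4
I3 mul r1: issue@4 deps=(2,2) exec_start@4 write@6
I4 add r4: issue@5 deps=(1,1) exec_start@5 write@8
I5 add r4: issue@6 deps=(None,4) exec_start@8 write@9
I6 mul r2: issue@7 deps=(None,5) exec_start@9 write@10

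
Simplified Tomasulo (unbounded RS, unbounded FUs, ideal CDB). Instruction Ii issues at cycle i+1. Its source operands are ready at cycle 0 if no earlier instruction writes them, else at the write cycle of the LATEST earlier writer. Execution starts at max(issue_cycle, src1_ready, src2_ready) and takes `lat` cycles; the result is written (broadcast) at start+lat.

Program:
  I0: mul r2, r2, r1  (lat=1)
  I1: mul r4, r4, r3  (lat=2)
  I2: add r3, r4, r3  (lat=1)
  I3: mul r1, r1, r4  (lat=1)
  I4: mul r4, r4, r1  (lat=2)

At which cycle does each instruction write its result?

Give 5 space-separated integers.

Answer: 2 4 5 5 7

Derivation:
I0 mul r2: issue@1 deps=(None,None) exec_start@1 write@2
I1 mul r4: issue@2 deps=(None,None) exec_start@2 write@4
I2 add r3: issue@3 deps=(1,None) exec_start@4 write@5
I3 mul r1: issue@4 deps=(None,1) exec_start@4 write@5
I4 mul r4: issue@5 deps=(1,3) exec_start@5 write@7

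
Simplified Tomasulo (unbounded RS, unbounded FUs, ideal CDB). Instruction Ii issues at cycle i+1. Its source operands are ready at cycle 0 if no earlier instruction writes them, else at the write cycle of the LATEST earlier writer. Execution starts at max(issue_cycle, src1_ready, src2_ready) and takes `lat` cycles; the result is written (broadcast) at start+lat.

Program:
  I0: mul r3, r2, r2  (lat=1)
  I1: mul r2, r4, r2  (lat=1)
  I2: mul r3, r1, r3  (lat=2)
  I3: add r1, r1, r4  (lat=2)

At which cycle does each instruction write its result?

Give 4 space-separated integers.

I0 mul r3: issue@1 deps=(None,None) exec_start@1 write@2
I1 mul r2: issue@2 deps=(None,None) exec_start@2 write@3
I2 mul r3: issue@3 deps=(None,0) exec_start@3 write@5
I3 add r1: issue@4 deps=(None,None) exec_start@4 write@6

Answer: 2 3 5 6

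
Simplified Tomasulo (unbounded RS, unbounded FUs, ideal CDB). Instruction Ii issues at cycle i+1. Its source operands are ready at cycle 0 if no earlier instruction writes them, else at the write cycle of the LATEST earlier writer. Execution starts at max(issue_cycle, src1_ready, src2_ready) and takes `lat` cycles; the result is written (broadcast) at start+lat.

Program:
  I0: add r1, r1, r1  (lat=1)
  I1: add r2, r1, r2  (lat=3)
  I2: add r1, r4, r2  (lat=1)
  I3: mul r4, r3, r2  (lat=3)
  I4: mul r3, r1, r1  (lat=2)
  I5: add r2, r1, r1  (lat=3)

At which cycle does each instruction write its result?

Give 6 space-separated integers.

I0 add r1: issue@1 deps=(None,None) exec_start@1 write@2
I1 add r2: issue@2 deps=(0,None) exec_start@2 write@5
I2 add r1: issue@3 deps=(None,1) exec_start@5 write@6
I3 mul r4: issue@4 deps=(None,1) exec_start@5 write@8
I4 mul r3: issue@5 deps=(2,2) exec_start@6 write@8
I5 add r2: issue@6 deps=(2,2) exec_start@6 write@9

Answer: 2 5 6 8 8 9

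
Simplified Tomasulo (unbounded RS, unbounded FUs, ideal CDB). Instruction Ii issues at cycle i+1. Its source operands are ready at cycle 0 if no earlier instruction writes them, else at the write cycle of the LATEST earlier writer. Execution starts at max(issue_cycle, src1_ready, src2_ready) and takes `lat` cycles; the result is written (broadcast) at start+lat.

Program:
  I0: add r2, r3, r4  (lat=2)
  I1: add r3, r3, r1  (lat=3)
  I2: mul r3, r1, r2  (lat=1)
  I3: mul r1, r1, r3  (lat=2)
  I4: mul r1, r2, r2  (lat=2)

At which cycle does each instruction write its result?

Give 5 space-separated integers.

I0 add r2: issue@1 deps=(None,None) exec_start@1 write@3
I1 add r3: issue@2 deps=(None,None) exec_start@2 write@5
I2 mul r3: issue@3 deps=(None,0) exec_start@3 write@4
I3 mul r1: issue@4 deps=(None,2) exec_start@4 write@6
I4 mul r1: issue@5 deps=(0,0) exec_start@5 write@7

Answer: 3 5 4 6 7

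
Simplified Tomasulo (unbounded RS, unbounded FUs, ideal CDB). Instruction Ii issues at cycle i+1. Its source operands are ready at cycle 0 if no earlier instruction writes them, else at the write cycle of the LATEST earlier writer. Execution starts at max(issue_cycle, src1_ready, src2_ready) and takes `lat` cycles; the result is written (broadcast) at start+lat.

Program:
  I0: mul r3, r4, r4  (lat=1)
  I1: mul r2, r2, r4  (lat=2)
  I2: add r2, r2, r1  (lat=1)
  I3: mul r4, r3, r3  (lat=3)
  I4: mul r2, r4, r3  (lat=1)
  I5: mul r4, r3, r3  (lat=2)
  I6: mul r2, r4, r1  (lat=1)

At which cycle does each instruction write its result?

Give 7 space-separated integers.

I0 mul r3: issue@1 deps=(None,None) exec_start@1 write@2
I1 mul r2: issue@2 deps=(None,None) exec_start@2 write@4
I2 add r2: issue@3 deps=(1,None) exec_start@4 write@5
I3 mul r4: issue@4 deps=(0,0) exec_start@4 write@7
I4 mul r2: issue@5 deps=(3,0) exec_start@7 write@8
I5 mul r4: issue@6 deps=(0,0) exec_start@6 write@8
I6 mul r2: issue@7 deps=(5,None) exec_start@8 write@9

Answer: 2 4 5 7 8 8 9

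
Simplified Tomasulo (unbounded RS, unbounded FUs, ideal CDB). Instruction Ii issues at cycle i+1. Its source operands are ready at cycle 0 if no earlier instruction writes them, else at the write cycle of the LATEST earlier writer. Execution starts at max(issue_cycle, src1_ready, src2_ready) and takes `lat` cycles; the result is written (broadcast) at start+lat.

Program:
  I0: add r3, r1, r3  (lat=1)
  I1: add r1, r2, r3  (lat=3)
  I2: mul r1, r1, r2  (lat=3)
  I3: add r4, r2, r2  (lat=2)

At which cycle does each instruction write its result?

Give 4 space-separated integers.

Answer: 2 5 8 6

Derivation:
I0 add r3: issue@1 deps=(None,None) exec_start@1 write@2
I1 add r1: issue@2 deps=(None,0) exec_start@2 write@5
I2 mul r1: issue@3 deps=(1,None) exec_start@5 write@8
I3 add r4: issue@4 deps=(None,None) exec_start@4 write@6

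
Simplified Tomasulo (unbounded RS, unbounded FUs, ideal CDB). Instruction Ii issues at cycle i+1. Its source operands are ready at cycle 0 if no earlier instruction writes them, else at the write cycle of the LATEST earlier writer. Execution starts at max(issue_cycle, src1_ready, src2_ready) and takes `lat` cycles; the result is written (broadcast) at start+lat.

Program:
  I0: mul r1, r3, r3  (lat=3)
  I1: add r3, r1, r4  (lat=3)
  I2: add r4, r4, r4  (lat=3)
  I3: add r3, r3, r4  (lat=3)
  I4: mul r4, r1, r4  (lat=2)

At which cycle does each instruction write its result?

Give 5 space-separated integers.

I0 mul r1: issue@1 deps=(None,None) exec_start@1 write@4
I1 add r3: issue@2 deps=(0,None) exec_start@4 write@7
I2 add r4: issue@3 deps=(None,None) exec_start@3 write@6
I3 add r3: issue@4 deps=(1,2) exec_start@7 write@10
I4 mul r4: issue@5 deps=(0,2) exec_start@6 write@8

Answer: 4 7 6 10 8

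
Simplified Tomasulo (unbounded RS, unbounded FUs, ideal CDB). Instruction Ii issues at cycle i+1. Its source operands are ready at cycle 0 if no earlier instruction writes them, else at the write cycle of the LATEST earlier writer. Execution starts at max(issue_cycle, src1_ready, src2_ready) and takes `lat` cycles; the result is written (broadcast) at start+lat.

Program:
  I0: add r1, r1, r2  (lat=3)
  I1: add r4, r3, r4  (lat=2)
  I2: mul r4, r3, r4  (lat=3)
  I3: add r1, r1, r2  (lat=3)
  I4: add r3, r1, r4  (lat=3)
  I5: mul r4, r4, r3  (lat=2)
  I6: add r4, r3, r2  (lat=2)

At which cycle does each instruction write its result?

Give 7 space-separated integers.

I0 add r1: issue@1 deps=(None,None) exec_start@1 write@4
I1 add r4: issue@2 deps=(None,None) exec_start@2 write@4
I2 mul r4: issue@3 deps=(None,1) exec_start@4 write@7
I3 add r1: issue@4 deps=(0,None) exec_start@4 write@7
I4 add r3: issue@5 deps=(3,2) exec_start@7 write@10
I5 mul r4: issue@6 deps=(2,4) exec_start@10 write@12
I6 add r4: issue@7 deps=(4,None) exec_start@10 write@12

Answer: 4 4 7 7 10 12 12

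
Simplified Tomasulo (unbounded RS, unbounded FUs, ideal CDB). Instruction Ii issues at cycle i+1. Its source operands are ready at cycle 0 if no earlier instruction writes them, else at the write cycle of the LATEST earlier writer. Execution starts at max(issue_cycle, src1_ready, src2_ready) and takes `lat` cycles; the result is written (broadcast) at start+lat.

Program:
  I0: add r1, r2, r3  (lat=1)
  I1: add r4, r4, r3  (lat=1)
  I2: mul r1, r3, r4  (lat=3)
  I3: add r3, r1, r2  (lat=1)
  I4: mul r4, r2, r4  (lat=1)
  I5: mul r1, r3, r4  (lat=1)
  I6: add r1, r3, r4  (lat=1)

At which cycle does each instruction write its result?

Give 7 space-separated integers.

I0 add r1: issue@1 deps=(None,None) exec_start@1 write@2
I1 add r4: issue@2 deps=(None,None) exec_start@2 write@3
I2 mul r1: issue@3 deps=(None,1) exec_start@3 write@6
I3 add r3: issue@4 deps=(2,None) exec_start@6 write@7
I4 mul r4: issue@5 deps=(None,1) exec_start@5 write@6
I5 mul r1: issue@6 deps=(3,4) exec_start@7 write@8
I6 add r1: issue@7 deps=(3,4) exec_start@7 write@8

Answer: 2 3 6 7 6 8 8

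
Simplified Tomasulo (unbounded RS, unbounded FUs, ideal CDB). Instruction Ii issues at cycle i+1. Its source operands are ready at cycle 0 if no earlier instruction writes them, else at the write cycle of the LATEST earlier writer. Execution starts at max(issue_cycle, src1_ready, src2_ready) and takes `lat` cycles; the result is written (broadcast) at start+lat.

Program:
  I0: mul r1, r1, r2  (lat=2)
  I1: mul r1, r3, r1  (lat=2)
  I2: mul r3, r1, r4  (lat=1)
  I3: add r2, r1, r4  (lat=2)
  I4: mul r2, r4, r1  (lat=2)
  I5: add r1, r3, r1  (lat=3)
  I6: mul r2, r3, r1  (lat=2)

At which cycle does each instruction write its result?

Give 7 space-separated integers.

Answer: 3 5 6 7 7 9 11

Derivation:
I0 mul r1: issue@1 deps=(None,None) exec_start@1 write@3
I1 mul r1: issue@2 deps=(None,0) exec_start@3 write@5
I2 mul r3: issue@3 deps=(1,None) exec_start@5 write@6
I3 add r2: issue@4 deps=(1,None) exec_start@5 write@7
I4 mul r2: issue@5 deps=(None,1) exec_start@5 write@7
I5 add r1: issue@6 deps=(2,1) exec_start@6 write@9
I6 mul r2: issue@7 deps=(2,5) exec_start@9 write@11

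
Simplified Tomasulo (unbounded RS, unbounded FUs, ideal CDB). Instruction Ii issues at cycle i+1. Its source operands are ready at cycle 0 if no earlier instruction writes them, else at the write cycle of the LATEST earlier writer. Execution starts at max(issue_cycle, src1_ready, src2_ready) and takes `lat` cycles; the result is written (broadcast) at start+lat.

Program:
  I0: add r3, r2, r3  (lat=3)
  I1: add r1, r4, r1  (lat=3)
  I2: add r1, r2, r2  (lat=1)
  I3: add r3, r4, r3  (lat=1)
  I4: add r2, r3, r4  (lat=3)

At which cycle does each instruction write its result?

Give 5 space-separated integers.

I0 add r3: issue@1 deps=(None,None) exec_start@1 write@4
I1 add r1: issue@2 deps=(None,None) exec_start@2 write@5
I2 add r1: issue@3 deps=(None,None) exec_start@3 write@4
I3 add r3: issue@4 deps=(None,0) exec_start@4 write@5
I4 add r2: issue@5 deps=(3,None) exec_start@5 write@8

Answer: 4 5 4 5 8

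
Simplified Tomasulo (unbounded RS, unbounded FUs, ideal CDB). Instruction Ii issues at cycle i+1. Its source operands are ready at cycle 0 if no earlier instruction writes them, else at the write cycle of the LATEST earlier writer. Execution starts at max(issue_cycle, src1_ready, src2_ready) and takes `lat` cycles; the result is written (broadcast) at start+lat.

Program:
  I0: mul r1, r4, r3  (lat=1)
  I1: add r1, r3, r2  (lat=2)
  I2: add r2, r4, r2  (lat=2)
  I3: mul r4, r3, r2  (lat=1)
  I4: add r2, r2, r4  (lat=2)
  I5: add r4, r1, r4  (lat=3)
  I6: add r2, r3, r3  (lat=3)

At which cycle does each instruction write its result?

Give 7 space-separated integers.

Answer: 2 4 5 6 8 9 10

Derivation:
I0 mul r1: issue@1 deps=(None,None) exec_start@1 write@2
I1 add r1: issue@2 deps=(None,None) exec_start@2 write@4
I2 add r2: issue@3 deps=(None,None) exec_start@3 write@5
I3 mul r4: issue@4 deps=(None,2) exec_start@5 write@6
I4 add r2: issue@5 deps=(2,3) exec_start@6 write@8
I5 add r4: issue@6 deps=(1,3) exec_start@6 write@9
I6 add r2: issue@7 deps=(None,None) exec_start@7 write@10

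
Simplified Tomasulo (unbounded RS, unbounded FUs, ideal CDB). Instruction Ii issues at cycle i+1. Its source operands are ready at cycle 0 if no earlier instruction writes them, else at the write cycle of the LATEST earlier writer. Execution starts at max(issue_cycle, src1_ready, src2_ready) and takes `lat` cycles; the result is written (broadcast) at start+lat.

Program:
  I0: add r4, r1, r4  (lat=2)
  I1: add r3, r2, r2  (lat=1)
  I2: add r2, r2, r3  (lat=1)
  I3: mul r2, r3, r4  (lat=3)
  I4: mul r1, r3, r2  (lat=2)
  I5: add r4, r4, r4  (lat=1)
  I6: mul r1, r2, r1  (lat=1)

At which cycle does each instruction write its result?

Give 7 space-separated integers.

I0 add r4: issue@1 deps=(None,None) exec_start@1 write@3
I1 add r3: issue@2 deps=(None,None) exec_start@2 write@3
I2 add r2: issue@3 deps=(None,1) exec_start@3 write@4
I3 mul r2: issue@4 deps=(1,0) exec_start@4 write@7
I4 mul r1: issue@5 deps=(1,3) exec_start@7 write@9
I5 add r4: issue@6 deps=(0,0) exec_start@6 write@7
I6 mul r1: issue@7 deps=(3,4) exec_start@9 write@10

Answer: 3 3 4 7 9 7 10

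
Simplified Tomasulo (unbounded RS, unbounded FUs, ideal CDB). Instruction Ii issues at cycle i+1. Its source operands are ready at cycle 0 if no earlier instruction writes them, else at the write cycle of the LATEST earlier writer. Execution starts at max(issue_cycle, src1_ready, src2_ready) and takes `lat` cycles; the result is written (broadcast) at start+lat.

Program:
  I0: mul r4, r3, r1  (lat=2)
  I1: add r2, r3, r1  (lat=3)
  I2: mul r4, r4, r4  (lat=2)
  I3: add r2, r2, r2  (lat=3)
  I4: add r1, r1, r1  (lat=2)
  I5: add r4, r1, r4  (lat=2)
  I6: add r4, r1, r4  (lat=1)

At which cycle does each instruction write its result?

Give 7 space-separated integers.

Answer: 3 5 5 8 7 9 10

Derivation:
I0 mul r4: issue@1 deps=(None,None) exec_start@1 write@3
I1 add r2: issue@2 deps=(None,None) exec_start@2 write@5
I2 mul r4: issue@3 deps=(0,0) exec_start@3 write@5
I3 add r2: issue@4 deps=(1,1) exec_start@5 write@8
I4 add r1: issue@5 deps=(None,None) exec_start@5 write@7
I5 add r4: issue@6 deps=(4,2) exec_start@7 write@9
I6 add r4: issue@7 deps=(4,5) exec_start@9 write@10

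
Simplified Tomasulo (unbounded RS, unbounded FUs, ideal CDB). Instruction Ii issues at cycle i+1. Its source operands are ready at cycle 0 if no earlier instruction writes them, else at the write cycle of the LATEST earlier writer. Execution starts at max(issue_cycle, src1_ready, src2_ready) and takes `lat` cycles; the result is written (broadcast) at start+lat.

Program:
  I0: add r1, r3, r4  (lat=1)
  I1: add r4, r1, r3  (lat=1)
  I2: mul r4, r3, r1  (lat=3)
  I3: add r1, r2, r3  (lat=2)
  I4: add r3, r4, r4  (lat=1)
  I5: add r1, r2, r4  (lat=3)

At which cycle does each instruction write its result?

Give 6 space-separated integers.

Answer: 2 3 6 6 7 9

Derivation:
I0 add r1: issue@1 deps=(None,None) exec_start@1 write@2
I1 add r4: issue@2 deps=(0,None) exec_start@2 write@3
I2 mul r4: issue@3 deps=(None,0) exec_start@3 write@6
I3 add r1: issue@4 deps=(None,None) exec_start@4 write@6
I4 add r3: issue@5 deps=(2,2) exec_start@6 write@7
I5 add r1: issue@6 deps=(None,2) exec_start@6 write@9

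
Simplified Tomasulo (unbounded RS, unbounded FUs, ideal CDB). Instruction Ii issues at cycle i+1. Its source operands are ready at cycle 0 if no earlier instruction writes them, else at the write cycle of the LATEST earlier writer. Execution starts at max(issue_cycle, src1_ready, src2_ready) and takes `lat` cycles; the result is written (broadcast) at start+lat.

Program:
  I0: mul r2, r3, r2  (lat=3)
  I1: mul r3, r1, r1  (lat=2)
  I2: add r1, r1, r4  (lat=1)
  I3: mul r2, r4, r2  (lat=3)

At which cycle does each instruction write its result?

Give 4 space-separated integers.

Answer: 4 4 4 7

Derivation:
I0 mul r2: issue@1 deps=(None,None) exec_start@1 write@4
I1 mul r3: issue@2 deps=(None,None) exec_start@2 write@4
I2 add r1: issue@3 deps=(None,None) exec_start@3 write@4
I3 mul r2: issue@4 deps=(None,0) exec_start@4 write@7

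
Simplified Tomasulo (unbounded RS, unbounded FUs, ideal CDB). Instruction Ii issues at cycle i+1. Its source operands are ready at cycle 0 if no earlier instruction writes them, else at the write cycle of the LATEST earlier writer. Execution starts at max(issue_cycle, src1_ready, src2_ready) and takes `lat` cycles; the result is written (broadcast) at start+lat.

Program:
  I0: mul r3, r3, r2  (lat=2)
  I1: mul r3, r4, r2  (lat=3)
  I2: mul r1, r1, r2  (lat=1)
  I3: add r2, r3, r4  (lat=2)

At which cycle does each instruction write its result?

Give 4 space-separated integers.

I0 mul r3: issue@1 deps=(None,None) exec_start@1 write@3
I1 mul r3: issue@2 deps=(None,None) exec_start@2 write@5
I2 mul r1: issue@3 deps=(None,None) exec_start@3 write@4
I3 add r2: issue@4 deps=(1,None) exec_start@5 write@7

Answer: 3 5 4 7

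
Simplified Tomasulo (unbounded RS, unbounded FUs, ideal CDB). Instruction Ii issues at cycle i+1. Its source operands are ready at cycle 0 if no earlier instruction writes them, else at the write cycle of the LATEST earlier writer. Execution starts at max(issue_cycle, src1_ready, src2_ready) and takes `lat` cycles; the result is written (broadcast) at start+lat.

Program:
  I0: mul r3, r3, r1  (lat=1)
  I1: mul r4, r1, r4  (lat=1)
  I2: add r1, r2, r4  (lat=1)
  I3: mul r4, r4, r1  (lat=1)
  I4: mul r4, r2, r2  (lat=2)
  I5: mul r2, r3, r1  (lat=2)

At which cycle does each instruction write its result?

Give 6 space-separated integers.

Answer: 2 3 4 5 7 8

Derivation:
I0 mul r3: issue@1 deps=(None,None) exec_start@1 write@2
I1 mul r4: issue@2 deps=(None,None) exec_start@2 write@3
I2 add r1: issue@3 deps=(None,1) exec_start@3 write@4
I3 mul r4: issue@4 deps=(1,2) exec_start@4 write@5
I4 mul r4: issue@5 deps=(None,None) exec_start@5 write@7
I5 mul r2: issue@6 deps=(0,2) exec_start@6 write@8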